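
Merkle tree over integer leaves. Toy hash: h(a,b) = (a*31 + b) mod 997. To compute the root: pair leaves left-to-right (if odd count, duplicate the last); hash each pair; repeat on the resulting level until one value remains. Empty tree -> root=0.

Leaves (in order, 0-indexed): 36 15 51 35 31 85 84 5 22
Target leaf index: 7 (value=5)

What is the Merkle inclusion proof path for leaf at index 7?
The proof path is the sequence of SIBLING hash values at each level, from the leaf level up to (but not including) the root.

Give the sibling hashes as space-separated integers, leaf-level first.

L0 (leaves): [36, 15, 51, 35, 31, 85, 84, 5, 22], target index=7
L1: h(36,15)=(36*31+15)%997=134 [pair 0] h(51,35)=(51*31+35)%997=619 [pair 1] h(31,85)=(31*31+85)%997=49 [pair 2] h(84,5)=(84*31+5)%997=615 [pair 3] h(22,22)=(22*31+22)%997=704 [pair 4] -> [134, 619, 49, 615, 704]
  Sibling for proof at L0: 84
L2: h(134,619)=(134*31+619)%997=785 [pair 0] h(49,615)=(49*31+615)%997=140 [pair 1] h(704,704)=(704*31+704)%997=594 [pair 2] -> [785, 140, 594]
  Sibling for proof at L1: 49
L3: h(785,140)=(785*31+140)%997=547 [pair 0] h(594,594)=(594*31+594)%997=65 [pair 1] -> [547, 65]
  Sibling for proof at L2: 785
L4: h(547,65)=(547*31+65)%997=73 [pair 0] -> [73]
  Sibling for proof at L3: 65
Root: 73
Proof path (sibling hashes from leaf to root): [84, 49, 785, 65]

Answer: 84 49 785 65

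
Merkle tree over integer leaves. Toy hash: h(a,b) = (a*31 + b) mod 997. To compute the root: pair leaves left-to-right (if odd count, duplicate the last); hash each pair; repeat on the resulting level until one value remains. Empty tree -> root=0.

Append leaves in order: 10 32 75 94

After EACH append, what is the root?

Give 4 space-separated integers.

After append 10 (leaves=[10]):
  L0: [10]
  root=10
After append 32 (leaves=[10, 32]):
  L0: [10, 32]
  L1: h(10,32)=(10*31+32)%997=342 -> [342]
  root=342
After append 75 (leaves=[10, 32, 75]):
  L0: [10, 32, 75]
  L1: h(10,32)=(10*31+32)%997=342 h(75,75)=(75*31+75)%997=406 -> [342, 406]
  L2: h(342,406)=(342*31+406)%997=41 -> [41]
  root=41
After append 94 (leaves=[10, 32, 75, 94]):
  L0: [10, 32, 75, 94]
  L1: h(10,32)=(10*31+32)%997=342 h(75,94)=(75*31+94)%997=425 -> [342, 425]
  L2: h(342,425)=(342*31+425)%997=60 -> [60]
  root=60

Answer: 10 342 41 60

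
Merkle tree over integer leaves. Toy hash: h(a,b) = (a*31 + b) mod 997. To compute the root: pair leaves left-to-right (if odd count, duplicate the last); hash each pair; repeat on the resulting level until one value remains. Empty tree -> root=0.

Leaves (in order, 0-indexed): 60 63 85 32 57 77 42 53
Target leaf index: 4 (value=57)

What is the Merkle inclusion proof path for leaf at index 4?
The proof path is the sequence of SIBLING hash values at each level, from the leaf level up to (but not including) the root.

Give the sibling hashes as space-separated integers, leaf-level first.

L0 (leaves): [60, 63, 85, 32, 57, 77, 42, 53], target index=4
L1: h(60,63)=(60*31+63)%997=926 [pair 0] h(85,32)=(85*31+32)%997=673 [pair 1] h(57,77)=(57*31+77)%997=847 [pair 2] h(42,53)=(42*31+53)%997=358 [pair 3] -> [926, 673, 847, 358]
  Sibling for proof at L0: 77
L2: h(926,673)=(926*31+673)%997=466 [pair 0] h(847,358)=(847*31+358)%997=693 [pair 1] -> [466, 693]
  Sibling for proof at L1: 358
L3: h(466,693)=(466*31+693)%997=184 [pair 0] -> [184]
  Sibling for proof at L2: 466
Root: 184
Proof path (sibling hashes from leaf to root): [77, 358, 466]

Answer: 77 358 466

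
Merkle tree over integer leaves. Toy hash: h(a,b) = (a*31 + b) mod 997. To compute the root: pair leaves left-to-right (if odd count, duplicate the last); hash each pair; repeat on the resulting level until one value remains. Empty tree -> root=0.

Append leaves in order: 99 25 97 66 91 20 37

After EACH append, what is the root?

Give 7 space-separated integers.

Answer: 99 103 315 284 294 16 353

Derivation:
After append 99 (leaves=[99]):
  L0: [99]
  root=99
After append 25 (leaves=[99, 25]):
  L0: [99, 25]
  L1: h(99,25)=(99*31+25)%997=103 -> [103]
  root=103
After append 97 (leaves=[99, 25, 97]):
  L0: [99, 25, 97]
  L1: h(99,25)=(99*31+25)%997=103 h(97,97)=(97*31+97)%997=113 -> [103, 113]
  L2: h(103,113)=(103*31+113)%997=315 -> [315]
  root=315
After append 66 (leaves=[99, 25, 97, 66]):
  L0: [99, 25, 97, 66]
  L1: h(99,25)=(99*31+25)%997=103 h(97,66)=(97*31+66)%997=82 -> [103, 82]
  L2: h(103,82)=(103*31+82)%997=284 -> [284]
  root=284
After append 91 (leaves=[99, 25, 97, 66, 91]):
  L0: [99, 25, 97, 66, 91]
  L1: h(99,25)=(99*31+25)%997=103 h(97,66)=(97*31+66)%997=82 h(91,91)=(91*31+91)%997=918 -> [103, 82, 918]
  L2: h(103,82)=(103*31+82)%997=284 h(918,918)=(918*31+918)%997=463 -> [284, 463]
  L3: h(284,463)=(284*31+463)%997=294 -> [294]
  root=294
After append 20 (leaves=[99, 25, 97, 66, 91, 20]):
  L0: [99, 25, 97, 66, 91, 20]
  L1: h(99,25)=(99*31+25)%997=103 h(97,66)=(97*31+66)%997=82 h(91,20)=(91*31+20)%997=847 -> [103, 82, 847]
  L2: h(103,82)=(103*31+82)%997=284 h(847,847)=(847*31+847)%997=185 -> [284, 185]
  L3: h(284,185)=(284*31+185)%997=16 -> [16]
  root=16
After append 37 (leaves=[99, 25, 97, 66, 91, 20, 37]):
  L0: [99, 25, 97, 66, 91, 20, 37]
  L1: h(99,25)=(99*31+25)%997=103 h(97,66)=(97*31+66)%997=82 h(91,20)=(91*31+20)%997=847 h(37,37)=(37*31+37)%997=187 -> [103, 82, 847, 187]
  L2: h(103,82)=(103*31+82)%997=284 h(847,187)=(847*31+187)%997=522 -> [284, 522]
  L3: h(284,522)=(284*31+522)%997=353 -> [353]
  root=353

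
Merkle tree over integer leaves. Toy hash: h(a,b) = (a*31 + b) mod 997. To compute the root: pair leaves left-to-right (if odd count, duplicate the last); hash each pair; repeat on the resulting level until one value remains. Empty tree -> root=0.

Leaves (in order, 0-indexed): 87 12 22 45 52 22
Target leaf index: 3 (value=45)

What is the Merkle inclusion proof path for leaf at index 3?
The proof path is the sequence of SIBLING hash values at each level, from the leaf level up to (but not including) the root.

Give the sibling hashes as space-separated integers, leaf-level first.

L0 (leaves): [87, 12, 22, 45, 52, 22], target index=3
L1: h(87,12)=(87*31+12)%997=715 [pair 0] h(22,45)=(22*31+45)%997=727 [pair 1] h(52,22)=(52*31+22)%997=637 [pair 2] -> [715, 727, 637]
  Sibling for proof at L0: 22
L2: h(715,727)=(715*31+727)%997=958 [pair 0] h(637,637)=(637*31+637)%997=444 [pair 1] -> [958, 444]
  Sibling for proof at L1: 715
L3: h(958,444)=(958*31+444)%997=232 [pair 0] -> [232]
  Sibling for proof at L2: 444
Root: 232
Proof path (sibling hashes from leaf to root): [22, 715, 444]

Answer: 22 715 444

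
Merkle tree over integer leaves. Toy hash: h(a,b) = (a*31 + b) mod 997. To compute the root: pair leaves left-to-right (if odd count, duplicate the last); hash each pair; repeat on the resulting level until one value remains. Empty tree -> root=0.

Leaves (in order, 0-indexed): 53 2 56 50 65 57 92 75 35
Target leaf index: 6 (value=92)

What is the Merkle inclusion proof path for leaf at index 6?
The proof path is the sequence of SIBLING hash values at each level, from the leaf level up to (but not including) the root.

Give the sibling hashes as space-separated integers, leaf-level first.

L0 (leaves): [53, 2, 56, 50, 65, 57, 92, 75, 35], target index=6
L1: h(53,2)=(53*31+2)%997=648 [pair 0] h(56,50)=(56*31+50)%997=789 [pair 1] h(65,57)=(65*31+57)%997=78 [pair 2] h(92,75)=(92*31+75)%997=933 [pair 3] h(35,35)=(35*31+35)%997=123 [pair 4] -> [648, 789, 78, 933, 123]
  Sibling for proof at L0: 75
L2: h(648,789)=(648*31+789)%997=937 [pair 0] h(78,933)=(78*31+933)%997=360 [pair 1] h(123,123)=(123*31+123)%997=945 [pair 2] -> [937, 360, 945]
  Sibling for proof at L1: 78
L3: h(937,360)=(937*31+360)%997=494 [pair 0] h(945,945)=(945*31+945)%997=330 [pair 1] -> [494, 330]
  Sibling for proof at L2: 937
L4: h(494,330)=(494*31+330)%997=689 [pair 0] -> [689]
  Sibling for proof at L3: 330
Root: 689
Proof path (sibling hashes from leaf to root): [75, 78, 937, 330]

Answer: 75 78 937 330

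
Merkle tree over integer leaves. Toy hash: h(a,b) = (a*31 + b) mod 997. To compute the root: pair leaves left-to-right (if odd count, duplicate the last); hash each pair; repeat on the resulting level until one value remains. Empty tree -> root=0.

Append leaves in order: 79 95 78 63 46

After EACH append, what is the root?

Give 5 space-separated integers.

Answer: 79 550 603 588 527

Derivation:
After append 79 (leaves=[79]):
  L0: [79]
  root=79
After append 95 (leaves=[79, 95]):
  L0: [79, 95]
  L1: h(79,95)=(79*31+95)%997=550 -> [550]
  root=550
After append 78 (leaves=[79, 95, 78]):
  L0: [79, 95, 78]
  L1: h(79,95)=(79*31+95)%997=550 h(78,78)=(78*31+78)%997=502 -> [550, 502]
  L2: h(550,502)=(550*31+502)%997=603 -> [603]
  root=603
After append 63 (leaves=[79, 95, 78, 63]):
  L0: [79, 95, 78, 63]
  L1: h(79,95)=(79*31+95)%997=550 h(78,63)=(78*31+63)%997=487 -> [550, 487]
  L2: h(550,487)=(550*31+487)%997=588 -> [588]
  root=588
After append 46 (leaves=[79, 95, 78, 63, 46]):
  L0: [79, 95, 78, 63, 46]
  L1: h(79,95)=(79*31+95)%997=550 h(78,63)=(78*31+63)%997=487 h(46,46)=(46*31+46)%997=475 -> [550, 487, 475]
  L2: h(550,487)=(550*31+487)%997=588 h(475,475)=(475*31+475)%997=245 -> [588, 245]
  L3: h(588,245)=(588*31+245)%997=527 -> [527]
  root=527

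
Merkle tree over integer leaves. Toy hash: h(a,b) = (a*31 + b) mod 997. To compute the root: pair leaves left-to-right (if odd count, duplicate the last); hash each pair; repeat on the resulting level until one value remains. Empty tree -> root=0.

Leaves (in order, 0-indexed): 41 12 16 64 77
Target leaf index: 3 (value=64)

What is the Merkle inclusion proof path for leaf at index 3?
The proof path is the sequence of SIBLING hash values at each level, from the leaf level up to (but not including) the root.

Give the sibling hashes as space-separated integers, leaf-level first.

L0 (leaves): [41, 12, 16, 64, 77], target index=3
L1: h(41,12)=(41*31+12)%997=286 [pair 0] h(16,64)=(16*31+64)%997=560 [pair 1] h(77,77)=(77*31+77)%997=470 [pair 2] -> [286, 560, 470]
  Sibling for proof at L0: 16
L2: h(286,560)=(286*31+560)%997=453 [pair 0] h(470,470)=(470*31+470)%997=85 [pair 1] -> [453, 85]
  Sibling for proof at L1: 286
L3: h(453,85)=(453*31+85)%997=170 [pair 0] -> [170]
  Sibling for proof at L2: 85
Root: 170
Proof path (sibling hashes from leaf to root): [16, 286, 85]

Answer: 16 286 85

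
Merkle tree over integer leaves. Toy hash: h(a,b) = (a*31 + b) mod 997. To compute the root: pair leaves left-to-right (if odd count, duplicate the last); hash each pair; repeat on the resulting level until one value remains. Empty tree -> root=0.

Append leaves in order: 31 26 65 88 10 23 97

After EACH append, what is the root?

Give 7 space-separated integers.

Answer: 31 987 773 796 21 437 217

Derivation:
After append 31 (leaves=[31]):
  L0: [31]
  root=31
After append 26 (leaves=[31, 26]):
  L0: [31, 26]
  L1: h(31,26)=(31*31+26)%997=987 -> [987]
  root=987
After append 65 (leaves=[31, 26, 65]):
  L0: [31, 26, 65]
  L1: h(31,26)=(31*31+26)%997=987 h(65,65)=(65*31+65)%997=86 -> [987, 86]
  L2: h(987,86)=(987*31+86)%997=773 -> [773]
  root=773
After append 88 (leaves=[31, 26, 65, 88]):
  L0: [31, 26, 65, 88]
  L1: h(31,26)=(31*31+26)%997=987 h(65,88)=(65*31+88)%997=109 -> [987, 109]
  L2: h(987,109)=(987*31+109)%997=796 -> [796]
  root=796
After append 10 (leaves=[31, 26, 65, 88, 10]):
  L0: [31, 26, 65, 88, 10]
  L1: h(31,26)=(31*31+26)%997=987 h(65,88)=(65*31+88)%997=109 h(10,10)=(10*31+10)%997=320 -> [987, 109, 320]
  L2: h(987,109)=(987*31+109)%997=796 h(320,320)=(320*31+320)%997=270 -> [796, 270]
  L3: h(796,270)=(796*31+270)%997=21 -> [21]
  root=21
After append 23 (leaves=[31, 26, 65, 88, 10, 23]):
  L0: [31, 26, 65, 88, 10, 23]
  L1: h(31,26)=(31*31+26)%997=987 h(65,88)=(65*31+88)%997=109 h(10,23)=(10*31+23)%997=333 -> [987, 109, 333]
  L2: h(987,109)=(987*31+109)%997=796 h(333,333)=(333*31+333)%997=686 -> [796, 686]
  L3: h(796,686)=(796*31+686)%997=437 -> [437]
  root=437
After append 97 (leaves=[31, 26, 65, 88, 10, 23, 97]):
  L0: [31, 26, 65, 88, 10, 23, 97]
  L1: h(31,26)=(31*31+26)%997=987 h(65,88)=(65*31+88)%997=109 h(10,23)=(10*31+23)%997=333 h(97,97)=(97*31+97)%997=113 -> [987, 109, 333, 113]
  L2: h(987,109)=(987*31+109)%997=796 h(333,113)=(333*31+113)%997=466 -> [796, 466]
  L3: h(796,466)=(796*31+466)%997=217 -> [217]
  root=217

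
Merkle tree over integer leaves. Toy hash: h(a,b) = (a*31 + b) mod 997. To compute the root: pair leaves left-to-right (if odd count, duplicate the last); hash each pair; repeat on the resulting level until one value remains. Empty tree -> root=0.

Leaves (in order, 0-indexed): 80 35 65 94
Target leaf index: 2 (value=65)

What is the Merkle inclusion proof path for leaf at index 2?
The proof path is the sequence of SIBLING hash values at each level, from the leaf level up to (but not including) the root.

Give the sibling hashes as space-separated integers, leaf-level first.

L0 (leaves): [80, 35, 65, 94], target index=2
L1: h(80,35)=(80*31+35)%997=521 [pair 0] h(65,94)=(65*31+94)%997=115 [pair 1] -> [521, 115]
  Sibling for proof at L0: 94
L2: h(521,115)=(521*31+115)%997=314 [pair 0] -> [314]
  Sibling for proof at L1: 521
Root: 314
Proof path (sibling hashes from leaf to root): [94, 521]

Answer: 94 521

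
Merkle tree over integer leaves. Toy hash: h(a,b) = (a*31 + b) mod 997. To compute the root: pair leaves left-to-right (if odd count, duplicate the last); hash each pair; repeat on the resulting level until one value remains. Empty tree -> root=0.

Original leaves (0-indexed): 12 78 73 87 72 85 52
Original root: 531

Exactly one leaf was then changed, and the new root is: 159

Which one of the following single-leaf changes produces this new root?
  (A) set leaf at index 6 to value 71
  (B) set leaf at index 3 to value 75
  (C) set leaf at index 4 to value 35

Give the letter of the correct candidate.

Answer: B

Derivation:
Original leaves: [12, 78, 73, 87, 72, 85, 52]
Target new root: 159
Try each candidate change and compute the resulting root:
Candidate A: set leaf[6] = 71 -> leaves = [12, 78, 73, 87, 72, 85, 71]
  L0: [12, 78, 73, 87, 72, 85, 71]
  L1: h(12,78)=(12*31+78)%997=450 h(73,87)=(73*31+87)%997=356 h(72,85)=(72*31+85)%997=323 h(71,71)=(71*31+71)%997=278 -> [450, 356, 323, 278]
  L2: h(450,356)=(450*31+356)%997=348 h(323,278)=(323*31+278)%997=321 -> [348, 321]
  L3: h(348,321)=(348*31+321)%997=142 -> [142]
  root = 142 != target 159
Candidate B: set leaf[3] = 75 -> leaves = [12, 78, 73, 75, 72, 85, 52]
  L0: [12, 78, 73, 75, 72, 85, 52]
  L1: h(12,78)=(12*31+78)%997=450 h(73,75)=(73*31+75)%997=344 h(72,85)=(72*31+85)%997=323 h(52,52)=(52*31+52)%997=667 -> [450, 344, 323, 667]
  L2: h(450,344)=(450*31+344)%997=336 h(323,667)=(323*31+667)%997=710 -> [336, 710]
  L3: h(336,710)=(336*31+710)%997=159 -> [159]
  root = 159 == target 159  ** MATCH **
Candidate C: set leaf[4] = 35 -> leaves = [12, 78, 73, 87, 35, 85, 52]
  L0: [12, 78, 73, 87, 35, 85, 52]
  L1: h(12,78)=(12*31+78)%997=450 h(73,87)=(73*31+87)%997=356 h(35,85)=(35*31+85)%997=173 h(52,52)=(52*31+52)%997=667 -> [450, 356, 173, 667]
  L2: h(450,356)=(450*31+356)%997=348 h(173,667)=(173*31+667)%997=48 -> [348, 48]
  L3: h(348,48)=(348*31+48)%997=866 -> [866]
  root = 866 != target 159
Candidate B produces the target root.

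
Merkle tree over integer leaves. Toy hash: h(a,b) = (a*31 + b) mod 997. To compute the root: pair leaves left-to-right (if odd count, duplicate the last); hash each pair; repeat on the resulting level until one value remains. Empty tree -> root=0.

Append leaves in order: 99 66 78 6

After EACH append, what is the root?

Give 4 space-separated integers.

After append 99 (leaves=[99]):
  L0: [99]
  root=99
After append 66 (leaves=[99, 66]):
  L0: [99, 66]
  L1: h(99,66)=(99*31+66)%997=144 -> [144]
  root=144
After append 78 (leaves=[99, 66, 78]):
  L0: [99, 66, 78]
  L1: h(99,66)=(99*31+66)%997=144 h(78,78)=(78*31+78)%997=502 -> [144, 502]
  L2: h(144,502)=(144*31+502)%997=978 -> [978]
  root=978
After append 6 (leaves=[99, 66, 78, 6]):
  L0: [99, 66, 78, 6]
  L1: h(99,66)=(99*31+66)%997=144 h(78,6)=(78*31+6)%997=430 -> [144, 430]
  L2: h(144,430)=(144*31+430)%997=906 -> [906]
  root=906

Answer: 99 144 978 906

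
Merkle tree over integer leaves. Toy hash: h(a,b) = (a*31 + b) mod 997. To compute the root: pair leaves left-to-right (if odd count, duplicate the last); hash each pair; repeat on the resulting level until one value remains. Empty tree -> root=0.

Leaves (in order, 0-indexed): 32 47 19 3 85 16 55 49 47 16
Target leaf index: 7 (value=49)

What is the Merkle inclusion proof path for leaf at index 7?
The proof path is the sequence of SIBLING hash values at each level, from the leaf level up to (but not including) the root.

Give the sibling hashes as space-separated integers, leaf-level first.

L0 (leaves): [32, 47, 19, 3, 85, 16, 55, 49, 47, 16], target index=7
L1: h(32,47)=(32*31+47)%997=42 [pair 0] h(19,3)=(19*31+3)%997=592 [pair 1] h(85,16)=(85*31+16)%997=657 [pair 2] h(55,49)=(55*31+49)%997=757 [pair 3] h(47,16)=(47*31+16)%997=476 [pair 4] -> [42, 592, 657, 757, 476]
  Sibling for proof at L0: 55
L2: h(42,592)=(42*31+592)%997=897 [pair 0] h(657,757)=(657*31+757)%997=187 [pair 1] h(476,476)=(476*31+476)%997=277 [pair 2] -> [897, 187, 277]
  Sibling for proof at L1: 657
L3: h(897,187)=(897*31+187)%997=78 [pair 0] h(277,277)=(277*31+277)%997=888 [pair 1] -> [78, 888]
  Sibling for proof at L2: 897
L4: h(78,888)=(78*31+888)%997=315 [pair 0] -> [315]
  Sibling for proof at L3: 888
Root: 315
Proof path (sibling hashes from leaf to root): [55, 657, 897, 888]

Answer: 55 657 897 888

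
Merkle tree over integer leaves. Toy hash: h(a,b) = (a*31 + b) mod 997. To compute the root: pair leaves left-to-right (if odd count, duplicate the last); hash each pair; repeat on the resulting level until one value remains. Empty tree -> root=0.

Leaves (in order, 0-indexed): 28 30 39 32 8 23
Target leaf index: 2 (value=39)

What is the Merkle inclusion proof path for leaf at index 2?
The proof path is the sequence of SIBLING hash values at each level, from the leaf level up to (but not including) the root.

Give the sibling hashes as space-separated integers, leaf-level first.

Answer: 32 898 696

Derivation:
L0 (leaves): [28, 30, 39, 32, 8, 23], target index=2
L1: h(28,30)=(28*31+30)%997=898 [pair 0] h(39,32)=(39*31+32)%997=244 [pair 1] h(8,23)=(8*31+23)%997=271 [pair 2] -> [898, 244, 271]
  Sibling for proof at L0: 32
L2: h(898,244)=(898*31+244)%997=166 [pair 0] h(271,271)=(271*31+271)%997=696 [pair 1] -> [166, 696]
  Sibling for proof at L1: 898
L3: h(166,696)=(166*31+696)%997=857 [pair 0] -> [857]
  Sibling for proof at L2: 696
Root: 857
Proof path (sibling hashes from leaf to root): [32, 898, 696]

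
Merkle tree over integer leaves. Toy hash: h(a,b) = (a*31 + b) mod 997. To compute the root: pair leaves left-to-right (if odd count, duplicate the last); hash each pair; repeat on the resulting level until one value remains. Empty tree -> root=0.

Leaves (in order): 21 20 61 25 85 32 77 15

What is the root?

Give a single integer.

Answer: 679

Derivation:
L0: [21, 20, 61, 25, 85, 32, 77, 15]
L1: h(21,20)=(21*31+20)%997=671 h(61,25)=(61*31+25)%997=919 h(85,32)=(85*31+32)%997=673 h(77,15)=(77*31+15)%997=408 -> [671, 919, 673, 408]
L2: h(671,919)=(671*31+919)%997=783 h(673,408)=(673*31+408)%997=334 -> [783, 334]
L3: h(783,334)=(783*31+334)%997=679 -> [679]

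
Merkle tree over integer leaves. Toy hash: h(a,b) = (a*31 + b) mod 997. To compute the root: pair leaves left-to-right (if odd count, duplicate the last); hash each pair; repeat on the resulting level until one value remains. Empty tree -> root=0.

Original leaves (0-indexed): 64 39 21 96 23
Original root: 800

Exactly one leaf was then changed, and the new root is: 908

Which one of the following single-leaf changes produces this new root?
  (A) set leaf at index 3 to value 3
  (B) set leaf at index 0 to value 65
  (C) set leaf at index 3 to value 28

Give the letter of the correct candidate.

Answer: A

Derivation:
Original leaves: [64, 39, 21, 96, 23]
Target new root: 908
Try each candidate change and compute the resulting root:
Candidate A: set leaf[3] = 3 -> leaves = [64, 39, 21, 3, 23]
  L0: [64, 39, 21, 3, 23]
  L1: h(64,39)=(64*31+39)%997=29 h(21,3)=(21*31+3)%997=654 h(23,23)=(23*31+23)%997=736 -> [29, 654, 736]
  L2: h(29,654)=(29*31+654)%997=556 h(736,736)=(736*31+736)%997=621 -> [556, 621]
  L3: h(556,621)=(556*31+621)%997=908 -> [908]
  root = 908 == target 908  ** MATCH **
Candidate B: set leaf[0] = 65 -> leaves = [65, 39, 21, 96, 23]
  L0: [65, 39, 21, 96, 23]
  L1: h(65,39)=(65*31+39)%997=60 h(21,96)=(21*31+96)%997=747 h(23,23)=(23*31+23)%997=736 -> [60, 747, 736]
  L2: h(60,747)=(60*31+747)%997=613 h(736,736)=(736*31+736)%997=621 -> [613, 621]
  L3: h(613,621)=(613*31+621)%997=681 -> [681]
  root = 681 != target 908
Candidate C: set leaf[3] = 28 -> leaves = [64, 39, 21, 28, 23]
  L0: [64, 39, 21, 28, 23]
  L1: h(64,39)=(64*31+39)%997=29 h(21,28)=(21*31+28)%997=679 h(23,23)=(23*31+23)%997=736 -> [29, 679, 736]
  L2: h(29,679)=(29*31+679)%997=581 h(736,736)=(736*31+736)%997=621 -> [581, 621]
  L3: h(581,621)=(581*31+621)%997=686 -> [686]
  root = 686 != target 908
Candidate A produces the target root.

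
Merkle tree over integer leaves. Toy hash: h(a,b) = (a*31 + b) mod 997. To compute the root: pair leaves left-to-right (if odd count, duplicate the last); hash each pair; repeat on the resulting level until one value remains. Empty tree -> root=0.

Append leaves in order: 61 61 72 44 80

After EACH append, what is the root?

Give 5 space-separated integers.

After append 61 (leaves=[61]):
  L0: [61]
  root=61
After append 61 (leaves=[61, 61]):
  L0: [61, 61]
  L1: h(61,61)=(61*31+61)%997=955 -> [955]
  root=955
After append 72 (leaves=[61, 61, 72]):
  L0: [61, 61, 72]
  L1: h(61,61)=(61*31+61)%997=955 h(72,72)=(72*31+72)%997=310 -> [955, 310]
  L2: h(955,310)=(955*31+310)%997=5 -> [5]
  root=5
After append 44 (leaves=[61, 61, 72, 44]):
  L0: [61, 61, 72, 44]
  L1: h(61,61)=(61*31+61)%997=955 h(72,44)=(72*31+44)%997=282 -> [955, 282]
  L2: h(955,282)=(955*31+282)%997=974 -> [974]
  root=974
After append 80 (leaves=[61, 61, 72, 44, 80]):
  L0: [61, 61, 72, 44, 80]
  L1: h(61,61)=(61*31+61)%997=955 h(72,44)=(72*31+44)%997=282 h(80,80)=(80*31+80)%997=566 -> [955, 282, 566]
  L2: h(955,282)=(955*31+282)%997=974 h(566,566)=(566*31+566)%997=166 -> [974, 166]
  L3: h(974,166)=(974*31+166)%997=450 -> [450]
  root=450

Answer: 61 955 5 974 450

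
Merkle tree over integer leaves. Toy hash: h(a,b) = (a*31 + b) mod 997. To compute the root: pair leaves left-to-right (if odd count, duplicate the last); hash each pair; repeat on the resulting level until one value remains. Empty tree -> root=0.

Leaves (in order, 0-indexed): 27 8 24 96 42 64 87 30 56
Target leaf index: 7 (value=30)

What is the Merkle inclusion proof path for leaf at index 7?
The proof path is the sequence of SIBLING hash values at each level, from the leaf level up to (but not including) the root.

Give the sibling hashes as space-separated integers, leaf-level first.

L0 (leaves): [27, 8, 24, 96, 42, 64, 87, 30, 56], target index=7
L1: h(27,8)=(27*31+8)%997=845 [pair 0] h(24,96)=(24*31+96)%997=840 [pair 1] h(42,64)=(42*31+64)%997=369 [pair 2] h(87,30)=(87*31+30)%997=733 [pair 3] h(56,56)=(56*31+56)%997=795 [pair 4] -> [845, 840, 369, 733, 795]
  Sibling for proof at L0: 87
L2: h(845,840)=(845*31+840)%997=116 [pair 0] h(369,733)=(369*31+733)%997=208 [pair 1] h(795,795)=(795*31+795)%997=515 [pair 2] -> [116, 208, 515]
  Sibling for proof at L1: 369
L3: h(116,208)=(116*31+208)%997=813 [pair 0] h(515,515)=(515*31+515)%997=528 [pair 1] -> [813, 528]
  Sibling for proof at L2: 116
L4: h(813,528)=(813*31+528)%997=806 [pair 0] -> [806]
  Sibling for proof at L3: 528
Root: 806
Proof path (sibling hashes from leaf to root): [87, 369, 116, 528]

Answer: 87 369 116 528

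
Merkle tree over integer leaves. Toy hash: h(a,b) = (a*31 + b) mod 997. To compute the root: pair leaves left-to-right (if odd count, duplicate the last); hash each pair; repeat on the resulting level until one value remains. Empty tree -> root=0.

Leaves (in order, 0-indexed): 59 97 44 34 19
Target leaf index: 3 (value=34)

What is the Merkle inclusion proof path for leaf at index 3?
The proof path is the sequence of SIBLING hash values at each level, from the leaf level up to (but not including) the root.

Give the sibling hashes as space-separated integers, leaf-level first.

Answer: 44 929 513

Derivation:
L0 (leaves): [59, 97, 44, 34, 19], target index=3
L1: h(59,97)=(59*31+97)%997=929 [pair 0] h(44,34)=(44*31+34)%997=401 [pair 1] h(19,19)=(19*31+19)%997=608 [pair 2] -> [929, 401, 608]
  Sibling for proof at L0: 44
L2: h(929,401)=(929*31+401)%997=287 [pair 0] h(608,608)=(608*31+608)%997=513 [pair 1] -> [287, 513]
  Sibling for proof at L1: 929
L3: h(287,513)=(287*31+513)%997=437 [pair 0] -> [437]
  Sibling for proof at L2: 513
Root: 437
Proof path (sibling hashes from leaf to root): [44, 929, 513]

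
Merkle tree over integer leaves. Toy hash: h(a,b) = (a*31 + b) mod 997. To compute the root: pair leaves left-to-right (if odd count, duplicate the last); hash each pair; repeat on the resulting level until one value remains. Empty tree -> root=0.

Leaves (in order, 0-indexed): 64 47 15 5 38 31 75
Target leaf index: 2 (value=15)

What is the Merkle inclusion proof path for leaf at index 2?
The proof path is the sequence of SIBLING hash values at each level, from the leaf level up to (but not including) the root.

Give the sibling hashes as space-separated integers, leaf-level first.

L0 (leaves): [64, 47, 15, 5, 38, 31, 75], target index=2
L1: h(64,47)=(64*31+47)%997=37 [pair 0] h(15,5)=(15*31+5)%997=470 [pair 1] h(38,31)=(38*31+31)%997=212 [pair 2] h(75,75)=(75*31+75)%997=406 [pair 3] -> [37, 470, 212, 406]
  Sibling for proof at L0: 5
L2: h(37,470)=(37*31+470)%997=620 [pair 0] h(212,406)=(212*31+406)%997=996 [pair 1] -> [620, 996]
  Sibling for proof at L1: 37
L3: h(620,996)=(620*31+996)%997=276 [pair 0] -> [276]
  Sibling for proof at L2: 996
Root: 276
Proof path (sibling hashes from leaf to root): [5, 37, 996]

Answer: 5 37 996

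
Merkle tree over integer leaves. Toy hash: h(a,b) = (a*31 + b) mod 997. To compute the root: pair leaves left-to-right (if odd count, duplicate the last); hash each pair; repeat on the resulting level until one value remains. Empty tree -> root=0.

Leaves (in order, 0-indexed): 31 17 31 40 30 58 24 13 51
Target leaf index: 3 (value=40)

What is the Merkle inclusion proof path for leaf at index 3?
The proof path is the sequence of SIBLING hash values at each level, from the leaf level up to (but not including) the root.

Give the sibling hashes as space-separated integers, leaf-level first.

Answer: 31 978 478 196

Derivation:
L0 (leaves): [31, 17, 31, 40, 30, 58, 24, 13, 51], target index=3
L1: h(31,17)=(31*31+17)%997=978 [pair 0] h(31,40)=(31*31+40)%997=4 [pair 1] h(30,58)=(30*31+58)%997=988 [pair 2] h(24,13)=(24*31+13)%997=757 [pair 3] h(51,51)=(51*31+51)%997=635 [pair 4] -> [978, 4, 988, 757, 635]
  Sibling for proof at L0: 31
L2: h(978,4)=(978*31+4)%997=412 [pair 0] h(988,757)=(988*31+757)%997=478 [pair 1] h(635,635)=(635*31+635)%997=380 [pair 2] -> [412, 478, 380]
  Sibling for proof at L1: 978
L3: h(412,478)=(412*31+478)%997=289 [pair 0] h(380,380)=(380*31+380)%997=196 [pair 1] -> [289, 196]
  Sibling for proof at L2: 478
L4: h(289,196)=(289*31+196)%997=182 [pair 0] -> [182]
  Sibling for proof at L3: 196
Root: 182
Proof path (sibling hashes from leaf to root): [31, 978, 478, 196]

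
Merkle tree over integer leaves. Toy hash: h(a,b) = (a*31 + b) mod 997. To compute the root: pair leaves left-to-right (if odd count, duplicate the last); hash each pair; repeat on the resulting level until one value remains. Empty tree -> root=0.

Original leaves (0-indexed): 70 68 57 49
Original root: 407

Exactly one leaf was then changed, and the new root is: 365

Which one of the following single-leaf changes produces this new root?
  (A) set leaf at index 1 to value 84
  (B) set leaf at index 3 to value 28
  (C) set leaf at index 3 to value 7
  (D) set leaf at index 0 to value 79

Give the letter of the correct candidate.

Original leaves: [70, 68, 57, 49]
Target new root: 365
Try each candidate change and compute the resulting root:
Candidate A: set leaf[1] = 84 -> leaves = [70, 84, 57, 49]
  L0: [70, 84, 57, 49]
  L1: h(70,84)=(70*31+84)%997=260 h(57,49)=(57*31+49)%997=819 -> [260, 819]
  L2: h(260,819)=(260*31+819)%997=903 -> [903]
  root = 903 != target 365
Candidate B: set leaf[3] = 28 -> leaves = [70, 68, 57, 28]
  L0: [70, 68, 57, 28]
  L1: h(70,68)=(70*31+68)%997=244 h(57,28)=(57*31+28)%997=798 -> [244, 798]
  L2: h(244,798)=(244*31+798)%997=386 -> [386]
  root = 386 != target 365
Candidate C: set leaf[3] = 7 -> leaves = [70, 68, 57, 7]
  L0: [70, 68, 57, 7]
  L1: h(70,68)=(70*31+68)%997=244 h(57,7)=(57*31+7)%997=777 -> [244, 777]
  L2: h(244,777)=(244*31+777)%997=365 -> [365]
  root = 365 == target 365  ** MATCH **
Candidate D: set leaf[0] = 79 -> leaves = [79, 68, 57, 49]
  L0: [79, 68, 57, 49]
  L1: h(79,68)=(79*31+68)%997=523 h(57,49)=(57*31+49)%997=819 -> [523, 819]
  L2: h(523,819)=(523*31+819)%997=83 -> [83]
  root = 83 != target 365
Candidate C produces the target root.

Answer: C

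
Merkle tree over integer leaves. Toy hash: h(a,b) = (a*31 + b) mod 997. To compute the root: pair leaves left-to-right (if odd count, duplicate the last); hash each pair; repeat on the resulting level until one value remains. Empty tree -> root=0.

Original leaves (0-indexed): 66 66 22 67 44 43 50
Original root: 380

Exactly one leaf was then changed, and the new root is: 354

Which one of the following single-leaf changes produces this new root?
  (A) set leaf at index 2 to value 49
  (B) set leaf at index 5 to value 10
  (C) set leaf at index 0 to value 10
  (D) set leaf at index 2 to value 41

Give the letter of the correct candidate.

Original leaves: [66, 66, 22, 67, 44, 43, 50]
Target new root: 354
Try each candidate change and compute the resulting root:
Candidate A: set leaf[2] = 49 -> leaves = [66, 66, 49, 67, 44, 43, 50]
  L0: [66, 66, 49, 67, 44, 43, 50]
  L1: h(66,66)=(66*31+66)%997=118 h(49,67)=(49*31+67)%997=589 h(44,43)=(44*31+43)%997=410 h(50,50)=(50*31+50)%997=603 -> [118, 589, 410, 603]
  L2: h(118,589)=(118*31+589)%997=259 h(410,603)=(410*31+603)%997=352 -> [259, 352]
  L3: h(259,352)=(259*31+352)%997=405 -> [405]
  root = 405 != target 354
Candidate B: set leaf[5] = 10 -> leaves = [66, 66, 22, 67, 44, 10, 50]
  L0: [66, 66, 22, 67, 44, 10, 50]
  L1: h(66,66)=(66*31+66)%997=118 h(22,67)=(22*31+67)%997=749 h(44,10)=(44*31+10)%997=377 h(50,50)=(50*31+50)%997=603 -> [118, 749, 377, 603]
  L2: h(118,749)=(118*31+749)%997=419 h(377,603)=(377*31+603)%997=326 -> [419, 326]
  L3: h(419,326)=(419*31+326)%997=354 -> [354]
  root = 354 == target 354  ** MATCH **
Candidate C: set leaf[0] = 10 -> leaves = [10, 66, 22, 67, 44, 43, 50]
  L0: [10, 66, 22, 67, 44, 43, 50]
  L1: h(10,66)=(10*31+66)%997=376 h(22,67)=(22*31+67)%997=749 h(44,43)=(44*31+43)%997=410 h(50,50)=(50*31+50)%997=603 -> [376, 749, 410, 603]
  L2: h(376,749)=(376*31+749)%997=441 h(410,603)=(410*31+603)%997=352 -> [441, 352]
  L3: h(441,352)=(441*31+352)%997=65 -> [65]
  root = 65 != target 354
Candidate D: set leaf[2] = 41 -> leaves = [66, 66, 41, 67, 44, 43, 50]
  L0: [66, 66, 41, 67, 44, 43, 50]
  L1: h(66,66)=(66*31+66)%997=118 h(41,67)=(41*31+67)%997=341 h(44,43)=(44*31+43)%997=410 h(50,50)=(50*31+50)%997=603 -> [118, 341, 410, 603]
  L2: h(118,341)=(118*31+341)%997=11 h(410,603)=(410*31+603)%997=352 -> [11, 352]
  L3: h(11,352)=(11*31+352)%997=693 -> [693]
  root = 693 != target 354
Candidate B produces the target root.

Answer: B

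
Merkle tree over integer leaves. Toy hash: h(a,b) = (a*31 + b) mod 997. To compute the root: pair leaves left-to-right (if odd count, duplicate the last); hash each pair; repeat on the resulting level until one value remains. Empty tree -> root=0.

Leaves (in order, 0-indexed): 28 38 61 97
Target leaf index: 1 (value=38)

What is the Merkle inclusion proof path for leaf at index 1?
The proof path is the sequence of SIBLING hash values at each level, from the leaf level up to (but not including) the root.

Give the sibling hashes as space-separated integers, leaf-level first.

Answer: 28 991

Derivation:
L0 (leaves): [28, 38, 61, 97], target index=1
L1: h(28,38)=(28*31+38)%997=906 [pair 0] h(61,97)=(61*31+97)%997=991 [pair 1] -> [906, 991]
  Sibling for proof at L0: 28
L2: h(906,991)=(906*31+991)%997=164 [pair 0] -> [164]
  Sibling for proof at L1: 991
Root: 164
Proof path (sibling hashes from leaf to root): [28, 991]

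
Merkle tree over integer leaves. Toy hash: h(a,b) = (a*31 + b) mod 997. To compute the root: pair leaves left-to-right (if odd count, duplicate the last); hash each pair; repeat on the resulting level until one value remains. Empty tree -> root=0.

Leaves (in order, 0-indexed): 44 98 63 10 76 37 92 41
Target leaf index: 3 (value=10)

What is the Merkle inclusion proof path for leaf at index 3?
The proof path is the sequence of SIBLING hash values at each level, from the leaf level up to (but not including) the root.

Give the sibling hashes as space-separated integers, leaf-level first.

L0 (leaves): [44, 98, 63, 10, 76, 37, 92, 41], target index=3
L1: h(44,98)=(44*31+98)%997=465 [pair 0] h(63,10)=(63*31+10)%997=966 [pair 1] h(76,37)=(76*31+37)%997=399 [pair 2] h(92,41)=(92*31+41)%997=899 [pair 3] -> [465, 966, 399, 899]
  Sibling for proof at L0: 63
L2: h(465,966)=(465*31+966)%997=426 [pair 0] h(399,899)=(399*31+899)%997=307 [pair 1] -> [426, 307]
  Sibling for proof at L1: 465
L3: h(426,307)=(426*31+307)%997=552 [pair 0] -> [552]
  Sibling for proof at L2: 307
Root: 552
Proof path (sibling hashes from leaf to root): [63, 465, 307]

Answer: 63 465 307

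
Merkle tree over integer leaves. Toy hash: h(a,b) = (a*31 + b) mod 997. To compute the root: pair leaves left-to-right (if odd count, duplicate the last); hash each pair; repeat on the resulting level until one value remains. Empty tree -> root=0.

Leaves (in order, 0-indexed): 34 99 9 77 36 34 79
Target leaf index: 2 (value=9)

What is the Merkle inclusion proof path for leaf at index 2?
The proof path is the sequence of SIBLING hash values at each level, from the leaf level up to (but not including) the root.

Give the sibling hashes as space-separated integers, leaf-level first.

L0 (leaves): [34, 99, 9, 77, 36, 34, 79], target index=2
L1: h(34,99)=(34*31+99)%997=156 [pair 0] h(9,77)=(9*31+77)%997=356 [pair 1] h(36,34)=(36*31+34)%997=153 [pair 2] h(79,79)=(79*31+79)%997=534 [pair 3] -> [156, 356, 153, 534]
  Sibling for proof at L0: 77
L2: h(156,356)=(156*31+356)%997=207 [pair 0] h(153,534)=(153*31+534)%997=292 [pair 1] -> [207, 292]
  Sibling for proof at L1: 156
L3: h(207,292)=(207*31+292)%997=727 [pair 0] -> [727]
  Sibling for proof at L2: 292
Root: 727
Proof path (sibling hashes from leaf to root): [77, 156, 292]

Answer: 77 156 292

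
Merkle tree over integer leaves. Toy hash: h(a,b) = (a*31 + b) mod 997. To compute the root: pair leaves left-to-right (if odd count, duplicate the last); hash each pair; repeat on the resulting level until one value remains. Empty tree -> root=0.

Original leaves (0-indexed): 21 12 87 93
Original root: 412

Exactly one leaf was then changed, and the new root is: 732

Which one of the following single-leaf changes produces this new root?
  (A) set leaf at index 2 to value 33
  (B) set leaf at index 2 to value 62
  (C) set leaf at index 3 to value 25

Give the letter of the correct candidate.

Answer: A

Derivation:
Original leaves: [21, 12, 87, 93]
Target new root: 732
Try each candidate change and compute the resulting root:
Candidate A: set leaf[2] = 33 -> leaves = [21, 12, 33, 93]
  L0: [21, 12, 33, 93]
  L1: h(21,12)=(21*31+12)%997=663 h(33,93)=(33*31+93)%997=119 -> [663, 119]
  L2: h(663,119)=(663*31+119)%997=732 -> [732]
  root = 732 == target 732  ** MATCH **
Candidate B: set leaf[2] = 62 -> leaves = [21, 12, 62, 93]
  L0: [21, 12, 62, 93]
  L1: h(21,12)=(21*31+12)%997=663 h(62,93)=(62*31+93)%997=21 -> [663, 21]
  L2: h(663,21)=(663*31+21)%997=634 -> [634]
  root = 634 != target 732
Candidate C: set leaf[3] = 25 -> leaves = [21, 12, 87, 25]
  L0: [21, 12, 87, 25]
  L1: h(21,12)=(21*31+12)%997=663 h(87,25)=(87*31+25)%997=728 -> [663, 728]
  L2: h(663,728)=(663*31+728)%997=344 -> [344]
  root = 344 != target 732
Candidate A produces the target root.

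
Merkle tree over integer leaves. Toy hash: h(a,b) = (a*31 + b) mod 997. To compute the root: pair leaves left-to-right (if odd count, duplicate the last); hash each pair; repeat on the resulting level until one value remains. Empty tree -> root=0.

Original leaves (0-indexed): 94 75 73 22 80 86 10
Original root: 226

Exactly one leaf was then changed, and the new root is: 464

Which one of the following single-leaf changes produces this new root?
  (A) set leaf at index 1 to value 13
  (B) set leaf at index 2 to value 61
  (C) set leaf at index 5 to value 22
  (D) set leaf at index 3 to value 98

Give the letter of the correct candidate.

Original leaves: [94, 75, 73, 22, 80, 86, 10]
Target new root: 464
Try each candidate change and compute the resulting root:
Candidate A: set leaf[1] = 13 -> leaves = [94, 13, 73, 22, 80, 86, 10]
  L0: [94, 13, 73, 22, 80, 86, 10]
  L1: h(94,13)=(94*31+13)%997=933 h(73,22)=(73*31+22)%997=291 h(80,86)=(80*31+86)%997=572 h(10,10)=(10*31+10)%997=320 -> [933, 291, 572, 320]
  L2: h(933,291)=(933*31+291)%997=301 h(572,320)=(572*31+320)%997=106 -> [301, 106]
  L3: h(301,106)=(301*31+106)%997=464 -> [464]
  root = 464 == target 464  ** MATCH **
Candidate B: set leaf[2] = 61 -> leaves = [94, 75, 61, 22, 80, 86, 10]
  L0: [94, 75, 61, 22, 80, 86, 10]
  L1: h(94,75)=(94*31+75)%997=995 h(61,22)=(61*31+22)%997=916 h(80,86)=(80*31+86)%997=572 h(10,10)=(10*31+10)%997=320 -> [995, 916, 572, 320]
  L2: h(995,916)=(995*31+916)%997=854 h(572,320)=(572*31+320)%997=106 -> [854, 106]
  L3: h(854,106)=(854*31+106)%997=658 -> [658]
  root = 658 != target 464
Candidate C: set leaf[5] = 22 -> leaves = [94, 75, 73, 22, 80, 22, 10]
  L0: [94, 75, 73, 22, 80, 22, 10]
  L1: h(94,75)=(94*31+75)%997=995 h(73,22)=(73*31+22)%997=291 h(80,22)=(80*31+22)%997=508 h(10,10)=(10*31+10)%997=320 -> [995, 291, 508, 320]
  L2: h(995,291)=(995*31+291)%997=229 h(508,320)=(508*31+320)%997=116 -> [229, 116]
  L3: h(229,116)=(229*31+116)%997=236 -> [236]
  root = 236 != target 464
Candidate D: set leaf[3] = 98 -> leaves = [94, 75, 73, 98, 80, 86, 10]
  L0: [94, 75, 73, 98, 80, 86, 10]
  L1: h(94,75)=(94*31+75)%997=995 h(73,98)=(73*31+98)%997=367 h(80,86)=(80*31+86)%997=572 h(10,10)=(10*31+10)%997=320 -> [995, 367, 572, 320]
  L2: h(995,367)=(995*31+367)%997=305 h(572,320)=(572*31+320)%997=106 -> [305, 106]
  L3: h(305,106)=(305*31+106)%997=588 -> [588]
  root = 588 != target 464
Candidate A produces the target root.

Answer: A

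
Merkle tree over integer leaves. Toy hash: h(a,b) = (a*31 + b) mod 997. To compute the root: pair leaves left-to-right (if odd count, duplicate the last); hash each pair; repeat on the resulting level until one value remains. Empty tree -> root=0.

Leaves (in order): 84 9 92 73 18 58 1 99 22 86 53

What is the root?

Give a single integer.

L0: [84, 9, 92, 73, 18, 58, 1, 99, 22, 86, 53]
L1: h(84,9)=(84*31+9)%997=619 h(92,73)=(92*31+73)%997=931 h(18,58)=(18*31+58)%997=616 h(1,99)=(1*31+99)%997=130 h(22,86)=(22*31+86)%997=768 h(53,53)=(53*31+53)%997=699 -> [619, 931, 616, 130, 768, 699]
L2: h(619,931)=(619*31+931)%997=180 h(616,130)=(616*31+130)%997=283 h(768,699)=(768*31+699)%997=579 -> [180, 283, 579]
L3: h(180,283)=(180*31+283)%997=878 h(579,579)=(579*31+579)%997=582 -> [878, 582]
L4: h(878,582)=(878*31+582)%997=881 -> [881]

Answer: 881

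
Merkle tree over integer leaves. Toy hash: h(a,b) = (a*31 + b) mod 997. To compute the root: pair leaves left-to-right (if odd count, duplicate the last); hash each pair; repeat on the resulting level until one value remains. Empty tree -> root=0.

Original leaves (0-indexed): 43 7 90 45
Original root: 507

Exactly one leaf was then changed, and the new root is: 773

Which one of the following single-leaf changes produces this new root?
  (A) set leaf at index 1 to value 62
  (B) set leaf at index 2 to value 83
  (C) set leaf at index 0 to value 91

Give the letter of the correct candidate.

Answer: C

Derivation:
Original leaves: [43, 7, 90, 45]
Target new root: 773
Try each candidate change and compute the resulting root:
Candidate A: set leaf[1] = 62 -> leaves = [43, 62, 90, 45]
  L0: [43, 62, 90, 45]
  L1: h(43,62)=(43*31+62)%997=398 h(90,45)=(90*31+45)%997=841 -> [398, 841]
  L2: h(398,841)=(398*31+841)%997=218 -> [218]
  root = 218 != target 773
Candidate B: set leaf[2] = 83 -> leaves = [43, 7, 83, 45]
  L0: [43, 7, 83, 45]
  L1: h(43,7)=(43*31+7)%997=343 h(83,45)=(83*31+45)%997=624 -> [343, 624]
  L2: h(343,624)=(343*31+624)%997=290 -> [290]
  root = 290 != target 773
Candidate C: set leaf[0] = 91 -> leaves = [91, 7, 90, 45]
  L0: [91, 7, 90, 45]
  L1: h(91,7)=(91*31+7)%997=834 h(90,45)=(90*31+45)%997=841 -> [834, 841]
  L2: h(834,841)=(834*31+841)%997=773 -> [773]
  root = 773 == target 773  ** MATCH **
Candidate C produces the target root.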